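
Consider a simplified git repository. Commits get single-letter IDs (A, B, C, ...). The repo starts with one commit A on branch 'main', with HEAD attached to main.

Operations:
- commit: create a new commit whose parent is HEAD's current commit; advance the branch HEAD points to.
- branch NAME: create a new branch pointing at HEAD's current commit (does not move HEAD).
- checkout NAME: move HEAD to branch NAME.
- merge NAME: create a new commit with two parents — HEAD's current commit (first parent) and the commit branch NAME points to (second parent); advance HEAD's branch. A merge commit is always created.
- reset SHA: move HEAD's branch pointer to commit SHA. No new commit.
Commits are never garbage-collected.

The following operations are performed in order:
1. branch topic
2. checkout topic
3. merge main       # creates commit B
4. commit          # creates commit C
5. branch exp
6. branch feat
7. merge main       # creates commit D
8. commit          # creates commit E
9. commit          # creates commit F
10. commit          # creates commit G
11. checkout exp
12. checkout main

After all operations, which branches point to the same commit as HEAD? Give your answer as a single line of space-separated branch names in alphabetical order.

After op 1 (branch): HEAD=main@A [main=A topic=A]
After op 2 (checkout): HEAD=topic@A [main=A topic=A]
After op 3 (merge): HEAD=topic@B [main=A topic=B]
After op 4 (commit): HEAD=topic@C [main=A topic=C]
After op 5 (branch): HEAD=topic@C [exp=C main=A topic=C]
After op 6 (branch): HEAD=topic@C [exp=C feat=C main=A topic=C]
After op 7 (merge): HEAD=topic@D [exp=C feat=C main=A topic=D]
After op 8 (commit): HEAD=topic@E [exp=C feat=C main=A topic=E]
After op 9 (commit): HEAD=topic@F [exp=C feat=C main=A topic=F]
After op 10 (commit): HEAD=topic@G [exp=C feat=C main=A topic=G]
After op 11 (checkout): HEAD=exp@C [exp=C feat=C main=A topic=G]
After op 12 (checkout): HEAD=main@A [exp=C feat=C main=A topic=G]

Answer: main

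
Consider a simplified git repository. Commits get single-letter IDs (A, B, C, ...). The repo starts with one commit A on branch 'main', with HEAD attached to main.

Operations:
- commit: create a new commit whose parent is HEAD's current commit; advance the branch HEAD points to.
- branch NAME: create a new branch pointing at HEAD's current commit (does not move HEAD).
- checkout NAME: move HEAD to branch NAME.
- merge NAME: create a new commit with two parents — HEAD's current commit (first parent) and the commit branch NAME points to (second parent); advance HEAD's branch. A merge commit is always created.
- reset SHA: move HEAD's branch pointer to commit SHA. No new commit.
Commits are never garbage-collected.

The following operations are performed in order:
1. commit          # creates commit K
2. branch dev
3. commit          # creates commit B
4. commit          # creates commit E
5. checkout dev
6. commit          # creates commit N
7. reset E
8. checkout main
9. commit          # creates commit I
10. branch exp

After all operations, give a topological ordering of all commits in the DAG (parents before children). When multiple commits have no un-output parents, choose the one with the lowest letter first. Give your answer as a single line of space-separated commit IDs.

After op 1 (commit): HEAD=main@K [main=K]
After op 2 (branch): HEAD=main@K [dev=K main=K]
After op 3 (commit): HEAD=main@B [dev=K main=B]
After op 4 (commit): HEAD=main@E [dev=K main=E]
After op 5 (checkout): HEAD=dev@K [dev=K main=E]
After op 6 (commit): HEAD=dev@N [dev=N main=E]
After op 7 (reset): HEAD=dev@E [dev=E main=E]
After op 8 (checkout): HEAD=main@E [dev=E main=E]
After op 9 (commit): HEAD=main@I [dev=E main=I]
After op 10 (branch): HEAD=main@I [dev=E exp=I main=I]
commit A: parents=[]
commit B: parents=['K']
commit E: parents=['B']
commit I: parents=['E']
commit K: parents=['A']
commit N: parents=['K']

Answer: A K B E I N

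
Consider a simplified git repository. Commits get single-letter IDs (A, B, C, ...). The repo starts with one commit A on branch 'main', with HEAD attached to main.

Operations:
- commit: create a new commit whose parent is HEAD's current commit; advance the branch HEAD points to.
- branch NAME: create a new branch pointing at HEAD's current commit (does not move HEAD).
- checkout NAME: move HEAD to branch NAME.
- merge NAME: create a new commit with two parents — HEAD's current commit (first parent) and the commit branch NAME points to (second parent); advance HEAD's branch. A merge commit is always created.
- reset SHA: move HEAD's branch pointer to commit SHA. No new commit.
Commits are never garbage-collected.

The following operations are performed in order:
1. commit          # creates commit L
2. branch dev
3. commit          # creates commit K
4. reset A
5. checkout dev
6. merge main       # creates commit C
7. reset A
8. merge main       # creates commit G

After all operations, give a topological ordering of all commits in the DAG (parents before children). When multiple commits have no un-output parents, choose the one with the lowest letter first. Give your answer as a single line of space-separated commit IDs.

After op 1 (commit): HEAD=main@L [main=L]
After op 2 (branch): HEAD=main@L [dev=L main=L]
After op 3 (commit): HEAD=main@K [dev=L main=K]
After op 4 (reset): HEAD=main@A [dev=L main=A]
After op 5 (checkout): HEAD=dev@L [dev=L main=A]
After op 6 (merge): HEAD=dev@C [dev=C main=A]
After op 7 (reset): HEAD=dev@A [dev=A main=A]
After op 8 (merge): HEAD=dev@G [dev=G main=A]
commit A: parents=[]
commit C: parents=['L', 'A']
commit G: parents=['A', 'A']
commit K: parents=['L']
commit L: parents=['A']

Answer: A G L C K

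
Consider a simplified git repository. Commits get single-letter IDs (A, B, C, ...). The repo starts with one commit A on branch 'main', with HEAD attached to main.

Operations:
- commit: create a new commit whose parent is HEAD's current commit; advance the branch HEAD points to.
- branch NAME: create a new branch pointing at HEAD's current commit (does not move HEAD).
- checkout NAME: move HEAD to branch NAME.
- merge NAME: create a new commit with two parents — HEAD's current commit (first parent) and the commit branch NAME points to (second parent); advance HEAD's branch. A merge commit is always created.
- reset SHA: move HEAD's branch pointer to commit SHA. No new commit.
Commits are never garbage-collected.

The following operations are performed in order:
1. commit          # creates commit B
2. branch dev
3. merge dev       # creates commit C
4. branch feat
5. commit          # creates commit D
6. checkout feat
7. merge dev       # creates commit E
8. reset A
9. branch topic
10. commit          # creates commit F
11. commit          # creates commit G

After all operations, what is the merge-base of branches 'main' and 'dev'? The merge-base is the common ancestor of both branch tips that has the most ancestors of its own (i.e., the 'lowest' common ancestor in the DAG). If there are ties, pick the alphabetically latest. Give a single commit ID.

Answer: B

Derivation:
After op 1 (commit): HEAD=main@B [main=B]
After op 2 (branch): HEAD=main@B [dev=B main=B]
After op 3 (merge): HEAD=main@C [dev=B main=C]
After op 4 (branch): HEAD=main@C [dev=B feat=C main=C]
After op 5 (commit): HEAD=main@D [dev=B feat=C main=D]
After op 6 (checkout): HEAD=feat@C [dev=B feat=C main=D]
After op 7 (merge): HEAD=feat@E [dev=B feat=E main=D]
After op 8 (reset): HEAD=feat@A [dev=B feat=A main=D]
After op 9 (branch): HEAD=feat@A [dev=B feat=A main=D topic=A]
After op 10 (commit): HEAD=feat@F [dev=B feat=F main=D topic=A]
After op 11 (commit): HEAD=feat@G [dev=B feat=G main=D topic=A]
ancestors(main=D): ['A', 'B', 'C', 'D']
ancestors(dev=B): ['A', 'B']
common: ['A', 'B']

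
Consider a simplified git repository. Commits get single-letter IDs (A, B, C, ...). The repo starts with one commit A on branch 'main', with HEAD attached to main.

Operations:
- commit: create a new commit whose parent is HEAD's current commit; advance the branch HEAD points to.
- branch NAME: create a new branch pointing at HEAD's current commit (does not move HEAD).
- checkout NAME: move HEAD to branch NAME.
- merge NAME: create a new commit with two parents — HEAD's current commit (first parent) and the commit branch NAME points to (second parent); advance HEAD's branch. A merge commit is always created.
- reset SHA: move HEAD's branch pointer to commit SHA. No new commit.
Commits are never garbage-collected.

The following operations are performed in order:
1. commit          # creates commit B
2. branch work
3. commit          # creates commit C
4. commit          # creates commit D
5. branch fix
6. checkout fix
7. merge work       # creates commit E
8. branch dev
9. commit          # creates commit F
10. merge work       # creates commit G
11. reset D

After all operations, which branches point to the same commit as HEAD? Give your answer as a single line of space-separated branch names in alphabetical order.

Answer: fix main

Derivation:
After op 1 (commit): HEAD=main@B [main=B]
After op 2 (branch): HEAD=main@B [main=B work=B]
After op 3 (commit): HEAD=main@C [main=C work=B]
After op 4 (commit): HEAD=main@D [main=D work=B]
After op 5 (branch): HEAD=main@D [fix=D main=D work=B]
After op 6 (checkout): HEAD=fix@D [fix=D main=D work=B]
After op 7 (merge): HEAD=fix@E [fix=E main=D work=B]
After op 8 (branch): HEAD=fix@E [dev=E fix=E main=D work=B]
After op 9 (commit): HEAD=fix@F [dev=E fix=F main=D work=B]
After op 10 (merge): HEAD=fix@G [dev=E fix=G main=D work=B]
After op 11 (reset): HEAD=fix@D [dev=E fix=D main=D work=B]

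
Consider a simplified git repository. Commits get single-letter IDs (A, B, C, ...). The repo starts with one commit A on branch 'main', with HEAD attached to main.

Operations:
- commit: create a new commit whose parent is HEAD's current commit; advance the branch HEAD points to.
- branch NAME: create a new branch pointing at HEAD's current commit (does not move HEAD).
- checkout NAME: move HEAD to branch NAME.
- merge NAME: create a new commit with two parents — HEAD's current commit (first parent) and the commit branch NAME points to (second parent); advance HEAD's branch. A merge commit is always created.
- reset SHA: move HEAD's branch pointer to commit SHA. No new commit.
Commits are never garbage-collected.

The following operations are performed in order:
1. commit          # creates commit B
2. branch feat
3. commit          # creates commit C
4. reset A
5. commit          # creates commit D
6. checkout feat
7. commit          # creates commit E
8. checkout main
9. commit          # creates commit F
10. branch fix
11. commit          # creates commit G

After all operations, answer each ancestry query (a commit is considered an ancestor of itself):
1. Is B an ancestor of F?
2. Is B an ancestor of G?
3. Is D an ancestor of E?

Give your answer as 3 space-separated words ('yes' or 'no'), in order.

After op 1 (commit): HEAD=main@B [main=B]
After op 2 (branch): HEAD=main@B [feat=B main=B]
After op 3 (commit): HEAD=main@C [feat=B main=C]
After op 4 (reset): HEAD=main@A [feat=B main=A]
After op 5 (commit): HEAD=main@D [feat=B main=D]
After op 6 (checkout): HEAD=feat@B [feat=B main=D]
After op 7 (commit): HEAD=feat@E [feat=E main=D]
After op 8 (checkout): HEAD=main@D [feat=E main=D]
After op 9 (commit): HEAD=main@F [feat=E main=F]
After op 10 (branch): HEAD=main@F [feat=E fix=F main=F]
After op 11 (commit): HEAD=main@G [feat=E fix=F main=G]
ancestors(F) = {A,D,F}; B in? no
ancestors(G) = {A,D,F,G}; B in? no
ancestors(E) = {A,B,E}; D in? no

Answer: no no no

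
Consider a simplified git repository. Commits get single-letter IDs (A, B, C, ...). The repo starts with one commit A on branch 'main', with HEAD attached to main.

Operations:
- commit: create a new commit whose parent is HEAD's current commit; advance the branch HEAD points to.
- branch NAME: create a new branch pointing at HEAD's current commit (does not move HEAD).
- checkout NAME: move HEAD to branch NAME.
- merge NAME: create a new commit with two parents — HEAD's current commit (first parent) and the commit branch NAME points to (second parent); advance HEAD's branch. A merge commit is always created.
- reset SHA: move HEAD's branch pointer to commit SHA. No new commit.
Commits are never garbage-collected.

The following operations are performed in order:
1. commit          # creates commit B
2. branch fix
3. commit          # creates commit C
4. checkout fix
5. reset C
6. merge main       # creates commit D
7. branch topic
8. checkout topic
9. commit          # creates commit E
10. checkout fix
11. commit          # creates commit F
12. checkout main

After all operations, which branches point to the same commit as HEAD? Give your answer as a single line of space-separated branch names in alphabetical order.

After op 1 (commit): HEAD=main@B [main=B]
After op 2 (branch): HEAD=main@B [fix=B main=B]
After op 3 (commit): HEAD=main@C [fix=B main=C]
After op 4 (checkout): HEAD=fix@B [fix=B main=C]
After op 5 (reset): HEAD=fix@C [fix=C main=C]
After op 6 (merge): HEAD=fix@D [fix=D main=C]
After op 7 (branch): HEAD=fix@D [fix=D main=C topic=D]
After op 8 (checkout): HEAD=topic@D [fix=D main=C topic=D]
After op 9 (commit): HEAD=topic@E [fix=D main=C topic=E]
After op 10 (checkout): HEAD=fix@D [fix=D main=C topic=E]
After op 11 (commit): HEAD=fix@F [fix=F main=C topic=E]
After op 12 (checkout): HEAD=main@C [fix=F main=C topic=E]

Answer: main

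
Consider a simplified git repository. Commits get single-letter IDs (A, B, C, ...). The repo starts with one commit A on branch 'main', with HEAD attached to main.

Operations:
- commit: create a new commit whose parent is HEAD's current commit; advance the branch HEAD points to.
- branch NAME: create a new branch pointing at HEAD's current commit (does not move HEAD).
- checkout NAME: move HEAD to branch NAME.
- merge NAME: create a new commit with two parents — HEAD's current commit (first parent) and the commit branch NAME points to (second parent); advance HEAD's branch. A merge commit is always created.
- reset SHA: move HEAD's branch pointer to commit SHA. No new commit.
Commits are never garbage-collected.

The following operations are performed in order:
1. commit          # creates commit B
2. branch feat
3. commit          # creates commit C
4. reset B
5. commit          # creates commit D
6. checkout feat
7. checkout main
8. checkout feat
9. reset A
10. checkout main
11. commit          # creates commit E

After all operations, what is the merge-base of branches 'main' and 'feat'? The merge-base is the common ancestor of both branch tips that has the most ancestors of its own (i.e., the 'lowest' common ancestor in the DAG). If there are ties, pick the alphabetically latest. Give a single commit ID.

Answer: A

Derivation:
After op 1 (commit): HEAD=main@B [main=B]
After op 2 (branch): HEAD=main@B [feat=B main=B]
After op 3 (commit): HEAD=main@C [feat=B main=C]
After op 4 (reset): HEAD=main@B [feat=B main=B]
After op 5 (commit): HEAD=main@D [feat=B main=D]
After op 6 (checkout): HEAD=feat@B [feat=B main=D]
After op 7 (checkout): HEAD=main@D [feat=B main=D]
After op 8 (checkout): HEAD=feat@B [feat=B main=D]
After op 9 (reset): HEAD=feat@A [feat=A main=D]
After op 10 (checkout): HEAD=main@D [feat=A main=D]
After op 11 (commit): HEAD=main@E [feat=A main=E]
ancestors(main=E): ['A', 'B', 'D', 'E']
ancestors(feat=A): ['A']
common: ['A']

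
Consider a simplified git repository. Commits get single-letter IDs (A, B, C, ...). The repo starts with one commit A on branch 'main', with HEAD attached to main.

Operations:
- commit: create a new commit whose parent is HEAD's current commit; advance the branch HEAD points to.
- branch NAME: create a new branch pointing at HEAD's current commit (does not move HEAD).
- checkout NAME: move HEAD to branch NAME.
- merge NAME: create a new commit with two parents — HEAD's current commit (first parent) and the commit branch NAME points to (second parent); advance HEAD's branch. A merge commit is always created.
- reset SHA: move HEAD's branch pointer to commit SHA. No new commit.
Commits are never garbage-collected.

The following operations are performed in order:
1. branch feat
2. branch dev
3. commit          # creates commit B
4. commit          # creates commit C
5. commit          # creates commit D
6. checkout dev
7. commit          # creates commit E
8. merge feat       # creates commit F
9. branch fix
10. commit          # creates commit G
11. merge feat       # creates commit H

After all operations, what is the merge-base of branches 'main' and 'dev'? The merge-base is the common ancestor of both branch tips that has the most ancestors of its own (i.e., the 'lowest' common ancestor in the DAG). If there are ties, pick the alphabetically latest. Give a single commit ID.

After op 1 (branch): HEAD=main@A [feat=A main=A]
After op 2 (branch): HEAD=main@A [dev=A feat=A main=A]
After op 3 (commit): HEAD=main@B [dev=A feat=A main=B]
After op 4 (commit): HEAD=main@C [dev=A feat=A main=C]
After op 5 (commit): HEAD=main@D [dev=A feat=A main=D]
After op 6 (checkout): HEAD=dev@A [dev=A feat=A main=D]
After op 7 (commit): HEAD=dev@E [dev=E feat=A main=D]
After op 8 (merge): HEAD=dev@F [dev=F feat=A main=D]
After op 9 (branch): HEAD=dev@F [dev=F feat=A fix=F main=D]
After op 10 (commit): HEAD=dev@G [dev=G feat=A fix=F main=D]
After op 11 (merge): HEAD=dev@H [dev=H feat=A fix=F main=D]
ancestors(main=D): ['A', 'B', 'C', 'D']
ancestors(dev=H): ['A', 'E', 'F', 'G', 'H']
common: ['A']

Answer: A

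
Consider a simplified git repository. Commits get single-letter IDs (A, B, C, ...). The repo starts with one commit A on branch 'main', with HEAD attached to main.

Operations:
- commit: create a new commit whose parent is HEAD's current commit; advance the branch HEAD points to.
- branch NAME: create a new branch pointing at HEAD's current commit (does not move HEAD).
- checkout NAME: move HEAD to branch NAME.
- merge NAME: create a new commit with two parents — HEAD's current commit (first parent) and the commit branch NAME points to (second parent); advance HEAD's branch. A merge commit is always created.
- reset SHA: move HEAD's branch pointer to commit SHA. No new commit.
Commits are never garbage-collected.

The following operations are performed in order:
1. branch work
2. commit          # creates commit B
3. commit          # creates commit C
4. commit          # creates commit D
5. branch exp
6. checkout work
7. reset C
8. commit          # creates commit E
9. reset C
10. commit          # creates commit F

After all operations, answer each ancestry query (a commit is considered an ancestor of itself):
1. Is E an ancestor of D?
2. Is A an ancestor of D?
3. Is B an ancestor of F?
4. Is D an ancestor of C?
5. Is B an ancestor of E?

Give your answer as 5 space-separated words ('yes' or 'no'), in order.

After op 1 (branch): HEAD=main@A [main=A work=A]
After op 2 (commit): HEAD=main@B [main=B work=A]
After op 3 (commit): HEAD=main@C [main=C work=A]
After op 4 (commit): HEAD=main@D [main=D work=A]
After op 5 (branch): HEAD=main@D [exp=D main=D work=A]
After op 6 (checkout): HEAD=work@A [exp=D main=D work=A]
After op 7 (reset): HEAD=work@C [exp=D main=D work=C]
After op 8 (commit): HEAD=work@E [exp=D main=D work=E]
After op 9 (reset): HEAD=work@C [exp=D main=D work=C]
After op 10 (commit): HEAD=work@F [exp=D main=D work=F]
ancestors(D) = {A,B,C,D}; E in? no
ancestors(D) = {A,B,C,D}; A in? yes
ancestors(F) = {A,B,C,F}; B in? yes
ancestors(C) = {A,B,C}; D in? no
ancestors(E) = {A,B,C,E}; B in? yes

Answer: no yes yes no yes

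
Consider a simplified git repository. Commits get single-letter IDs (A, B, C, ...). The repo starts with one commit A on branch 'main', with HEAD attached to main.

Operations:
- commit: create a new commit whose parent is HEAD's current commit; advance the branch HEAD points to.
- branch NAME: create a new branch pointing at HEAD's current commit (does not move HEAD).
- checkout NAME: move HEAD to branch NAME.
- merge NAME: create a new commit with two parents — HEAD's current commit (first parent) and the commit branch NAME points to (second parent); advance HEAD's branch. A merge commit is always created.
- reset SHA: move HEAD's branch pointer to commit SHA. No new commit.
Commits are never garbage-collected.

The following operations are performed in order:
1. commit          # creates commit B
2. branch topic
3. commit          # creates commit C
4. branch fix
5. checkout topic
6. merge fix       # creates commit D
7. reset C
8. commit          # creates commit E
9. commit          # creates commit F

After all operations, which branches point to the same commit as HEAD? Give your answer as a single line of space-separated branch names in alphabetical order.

Answer: topic

Derivation:
After op 1 (commit): HEAD=main@B [main=B]
After op 2 (branch): HEAD=main@B [main=B topic=B]
After op 3 (commit): HEAD=main@C [main=C topic=B]
After op 4 (branch): HEAD=main@C [fix=C main=C topic=B]
After op 5 (checkout): HEAD=topic@B [fix=C main=C topic=B]
After op 6 (merge): HEAD=topic@D [fix=C main=C topic=D]
After op 7 (reset): HEAD=topic@C [fix=C main=C topic=C]
After op 8 (commit): HEAD=topic@E [fix=C main=C topic=E]
After op 9 (commit): HEAD=topic@F [fix=C main=C topic=F]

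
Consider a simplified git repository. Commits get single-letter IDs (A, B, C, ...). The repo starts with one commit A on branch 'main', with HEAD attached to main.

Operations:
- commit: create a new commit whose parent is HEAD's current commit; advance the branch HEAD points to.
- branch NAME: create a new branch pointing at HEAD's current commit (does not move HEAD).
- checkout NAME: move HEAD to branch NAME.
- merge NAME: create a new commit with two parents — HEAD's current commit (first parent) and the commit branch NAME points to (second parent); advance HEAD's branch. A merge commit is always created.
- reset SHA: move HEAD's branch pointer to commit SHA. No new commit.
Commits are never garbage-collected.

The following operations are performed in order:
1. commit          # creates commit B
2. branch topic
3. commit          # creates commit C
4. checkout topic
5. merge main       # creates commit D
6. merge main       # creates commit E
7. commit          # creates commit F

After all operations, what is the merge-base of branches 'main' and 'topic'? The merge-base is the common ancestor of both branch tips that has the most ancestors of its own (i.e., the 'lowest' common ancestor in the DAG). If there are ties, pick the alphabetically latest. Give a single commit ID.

Answer: C

Derivation:
After op 1 (commit): HEAD=main@B [main=B]
After op 2 (branch): HEAD=main@B [main=B topic=B]
After op 3 (commit): HEAD=main@C [main=C topic=B]
After op 4 (checkout): HEAD=topic@B [main=C topic=B]
After op 5 (merge): HEAD=topic@D [main=C topic=D]
After op 6 (merge): HEAD=topic@E [main=C topic=E]
After op 7 (commit): HEAD=topic@F [main=C topic=F]
ancestors(main=C): ['A', 'B', 'C']
ancestors(topic=F): ['A', 'B', 'C', 'D', 'E', 'F']
common: ['A', 'B', 'C']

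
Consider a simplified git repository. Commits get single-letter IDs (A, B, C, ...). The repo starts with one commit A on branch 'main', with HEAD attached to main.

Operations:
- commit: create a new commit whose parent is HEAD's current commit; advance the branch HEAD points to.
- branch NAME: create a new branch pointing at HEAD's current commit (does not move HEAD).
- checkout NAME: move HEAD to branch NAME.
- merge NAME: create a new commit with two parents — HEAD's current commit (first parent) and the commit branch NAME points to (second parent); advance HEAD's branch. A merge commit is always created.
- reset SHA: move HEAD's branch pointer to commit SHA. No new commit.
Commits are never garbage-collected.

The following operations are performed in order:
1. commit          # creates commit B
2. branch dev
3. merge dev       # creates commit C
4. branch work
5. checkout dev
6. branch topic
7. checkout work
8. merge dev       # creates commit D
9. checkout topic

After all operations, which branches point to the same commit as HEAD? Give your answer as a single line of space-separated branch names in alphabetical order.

Answer: dev topic

Derivation:
After op 1 (commit): HEAD=main@B [main=B]
After op 2 (branch): HEAD=main@B [dev=B main=B]
After op 3 (merge): HEAD=main@C [dev=B main=C]
After op 4 (branch): HEAD=main@C [dev=B main=C work=C]
After op 5 (checkout): HEAD=dev@B [dev=B main=C work=C]
After op 6 (branch): HEAD=dev@B [dev=B main=C topic=B work=C]
After op 7 (checkout): HEAD=work@C [dev=B main=C topic=B work=C]
After op 8 (merge): HEAD=work@D [dev=B main=C topic=B work=D]
After op 9 (checkout): HEAD=topic@B [dev=B main=C topic=B work=D]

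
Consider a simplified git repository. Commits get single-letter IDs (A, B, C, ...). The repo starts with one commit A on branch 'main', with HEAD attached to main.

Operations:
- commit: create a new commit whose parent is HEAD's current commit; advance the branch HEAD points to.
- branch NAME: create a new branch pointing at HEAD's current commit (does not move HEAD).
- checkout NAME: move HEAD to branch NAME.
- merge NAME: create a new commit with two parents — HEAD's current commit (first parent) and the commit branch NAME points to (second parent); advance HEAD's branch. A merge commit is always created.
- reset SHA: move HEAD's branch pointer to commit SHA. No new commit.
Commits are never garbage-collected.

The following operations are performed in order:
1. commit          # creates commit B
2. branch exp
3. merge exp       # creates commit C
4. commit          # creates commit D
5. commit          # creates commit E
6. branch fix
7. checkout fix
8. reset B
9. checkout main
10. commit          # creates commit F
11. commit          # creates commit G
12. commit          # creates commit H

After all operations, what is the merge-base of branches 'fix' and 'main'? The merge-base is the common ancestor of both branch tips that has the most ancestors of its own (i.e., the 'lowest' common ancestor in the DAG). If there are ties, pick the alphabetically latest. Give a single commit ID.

Answer: B

Derivation:
After op 1 (commit): HEAD=main@B [main=B]
After op 2 (branch): HEAD=main@B [exp=B main=B]
After op 3 (merge): HEAD=main@C [exp=B main=C]
After op 4 (commit): HEAD=main@D [exp=B main=D]
After op 5 (commit): HEAD=main@E [exp=B main=E]
After op 6 (branch): HEAD=main@E [exp=B fix=E main=E]
After op 7 (checkout): HEAD=fix@E [exp=B fix=E main=E]
After op 8 (reset): HEAD=fix@B [exp=B fix=B main=E]
After op 9 (checkout): HEAD=main@E [exp=B fix=B main=E]
After op 10 (commit): HEAD=main@F [exp=B fix=B main=F]
After op 11 (commit): HEAD=main@G [exp=B fix=B main=G]
After op 12 (commit): HEAD=main@H [exp=B fix=B main=H]
ancestors(fix=B): ['A', 'B']
ancestors(main=H): ['A', 'B', 'C', 'D', 'E', 'F', 'G', 'H']
common: ['A', 'B']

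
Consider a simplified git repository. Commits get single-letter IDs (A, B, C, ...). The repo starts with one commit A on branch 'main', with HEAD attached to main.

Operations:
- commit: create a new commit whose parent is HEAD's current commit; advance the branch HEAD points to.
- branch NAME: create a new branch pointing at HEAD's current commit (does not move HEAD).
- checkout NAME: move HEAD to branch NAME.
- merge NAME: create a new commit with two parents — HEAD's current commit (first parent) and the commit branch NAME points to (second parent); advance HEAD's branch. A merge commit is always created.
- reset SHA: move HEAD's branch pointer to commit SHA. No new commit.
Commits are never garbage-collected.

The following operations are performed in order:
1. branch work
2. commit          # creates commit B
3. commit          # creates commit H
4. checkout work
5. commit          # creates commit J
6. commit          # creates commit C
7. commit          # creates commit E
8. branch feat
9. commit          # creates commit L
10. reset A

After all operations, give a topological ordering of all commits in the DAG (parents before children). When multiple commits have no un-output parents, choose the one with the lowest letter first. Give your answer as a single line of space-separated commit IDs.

After op 1 (branch): HEAD=main@A [main=A work=A]
After op 2 (commit): HEAD=main@B [main=B work=A]
After op 3 (commit): HEAD=main@H [main=H work=A]
After op 4 (checkout): HEAD=work@A [main=H work=A]
After op 5 (commit): HEAD=work@J [main=H work=J]
After op 6 (commit): HEAD=work@C [main=H work=C]
After op 7 (commit): HEAD=work@E [main=H work=E]
After op 8 (branch): HEAD=work@E [feat=E main=H work=E]
After op 9 (commit): HEAD=work@L [feat=E main=H work=L]
After op 10 (reset): HEAD=work@A [feat=E main=H work=A]
commit A: parents=[]
commit B: parents=['A']
commit C: parents=['J']
commit E: parents=['C']
commit H: parents=['B']
commit J: parents=['A']
commit L: parents=['E']

Answer: A B H J C E L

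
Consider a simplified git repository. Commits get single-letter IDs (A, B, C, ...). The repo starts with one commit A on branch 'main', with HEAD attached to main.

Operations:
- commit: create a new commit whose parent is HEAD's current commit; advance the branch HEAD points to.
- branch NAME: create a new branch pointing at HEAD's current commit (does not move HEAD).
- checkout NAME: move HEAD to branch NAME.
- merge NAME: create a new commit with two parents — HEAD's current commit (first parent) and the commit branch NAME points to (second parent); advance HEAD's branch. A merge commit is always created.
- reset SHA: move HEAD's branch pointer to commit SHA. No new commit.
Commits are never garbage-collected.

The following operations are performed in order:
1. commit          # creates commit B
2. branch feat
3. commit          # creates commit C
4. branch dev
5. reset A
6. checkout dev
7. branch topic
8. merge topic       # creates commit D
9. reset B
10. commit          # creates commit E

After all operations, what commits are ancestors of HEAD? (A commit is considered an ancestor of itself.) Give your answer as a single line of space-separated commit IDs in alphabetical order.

Answer: A B E

Derivation:
After op 1 (commit): HEAD=main@B [main=B]
After op 2 (branch): HEAD=main@B [feat=B main=B]
After op 3 (commit): HEAD=main@C [feat=B main=C]
After op 4 (branch): HEAD=main@C [dev=C feat=B main=C]
After op 5 (reset): HEAD=main@A [dev=C feat=B main=A]
After op 6 (checkout): HEAD=dev@C [dev=C feat=B main=A]
After op 7 (branch): HEAD=dev@C [dev=C feat=B main=A topic=C]
After op 8 (merge): HEAD=dev@D [dev=D feat=B main=A topic=C]
After op 9 (reset): HEAD=dev@B [dev=B feat=B main=A topic=C]
After op 10 (commit): HEAD=dev@E [dev=E feat=B main=A topic=C]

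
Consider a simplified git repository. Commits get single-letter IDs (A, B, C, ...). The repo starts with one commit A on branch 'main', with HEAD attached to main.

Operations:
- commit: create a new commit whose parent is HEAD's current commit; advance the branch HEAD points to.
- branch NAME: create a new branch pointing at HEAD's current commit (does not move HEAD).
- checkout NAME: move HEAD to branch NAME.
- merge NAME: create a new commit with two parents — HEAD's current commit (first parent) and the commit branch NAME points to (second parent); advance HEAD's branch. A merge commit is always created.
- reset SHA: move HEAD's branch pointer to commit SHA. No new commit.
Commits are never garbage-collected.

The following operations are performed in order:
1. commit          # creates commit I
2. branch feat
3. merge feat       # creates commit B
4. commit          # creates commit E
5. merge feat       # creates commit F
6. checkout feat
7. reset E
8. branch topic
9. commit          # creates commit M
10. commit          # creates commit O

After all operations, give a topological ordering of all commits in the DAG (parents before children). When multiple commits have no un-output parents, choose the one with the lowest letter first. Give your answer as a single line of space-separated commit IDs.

Answer: A I B E F M O

Derivation:
After op 1 (commit): HEAD=main@I [main=I]
After op 2 (branch): HEAD=main@I [feat=I main=I]
After op 3 (merge): HEAD=main@B [feat=I main=B]
After op 4 (commit): HEAD=main@E [feat=I main=E]
After op 5 (merge): HEAD=main@F [feat=I main=F]
After op 6 (checkout): HEAD=feat@I [feat=I main=F]
After op 7 (reset): HEAD=feat@E [feat=E main=F]
After op 8 (branch): HEAD=feat@E [feat=E main=F topic=E]
After op 9 (commit): HEAD=feat@M [feat=M main=F topic=E]
After op 10 (commit): HEAD=feat@O [feat=O main=F topic=E]
commit A: parents=[]
commit B: parents=['I', 'I']
commit E: parents=['B']
commit F: parents=['E', 'I']
commit I: parents=['A']
commit M: parents=['E']
commit O: parents=['M']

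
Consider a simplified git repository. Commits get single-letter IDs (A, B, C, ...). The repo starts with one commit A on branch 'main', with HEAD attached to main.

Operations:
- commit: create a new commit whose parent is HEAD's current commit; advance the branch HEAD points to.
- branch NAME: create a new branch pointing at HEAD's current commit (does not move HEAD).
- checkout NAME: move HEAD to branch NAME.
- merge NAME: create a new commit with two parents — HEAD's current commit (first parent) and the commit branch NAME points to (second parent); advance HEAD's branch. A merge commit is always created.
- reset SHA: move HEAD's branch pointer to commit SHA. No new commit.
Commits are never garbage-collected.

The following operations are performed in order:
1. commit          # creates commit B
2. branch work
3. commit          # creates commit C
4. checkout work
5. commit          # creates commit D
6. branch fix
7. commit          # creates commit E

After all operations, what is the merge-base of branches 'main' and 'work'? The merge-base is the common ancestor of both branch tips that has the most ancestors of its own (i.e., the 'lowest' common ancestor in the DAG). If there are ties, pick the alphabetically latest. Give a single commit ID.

After op 1 (commit): HEAD=main@B [main=B]
After op 2 (branch): HEAD=main@B [main=B work=B]
After op 3 (commit): HEAD=main@C [main=C work=B]
After op 4 (checkout): HEAD=work@B [main=C work=B]
After op 5 (commit): HEAD=work@D [main=C work=D]
After op 6 (branch): HEAD=work@D [fix=D main=C work=D]
After op 7 (commit): HEAD=work@E [fix=D main=C work=E]
ancestors(main=C): ['A', 'B', 'C']
ancestors(work=E): ['A', 'B', 'D', 'E']
common: ['A', 'B']

Answer: B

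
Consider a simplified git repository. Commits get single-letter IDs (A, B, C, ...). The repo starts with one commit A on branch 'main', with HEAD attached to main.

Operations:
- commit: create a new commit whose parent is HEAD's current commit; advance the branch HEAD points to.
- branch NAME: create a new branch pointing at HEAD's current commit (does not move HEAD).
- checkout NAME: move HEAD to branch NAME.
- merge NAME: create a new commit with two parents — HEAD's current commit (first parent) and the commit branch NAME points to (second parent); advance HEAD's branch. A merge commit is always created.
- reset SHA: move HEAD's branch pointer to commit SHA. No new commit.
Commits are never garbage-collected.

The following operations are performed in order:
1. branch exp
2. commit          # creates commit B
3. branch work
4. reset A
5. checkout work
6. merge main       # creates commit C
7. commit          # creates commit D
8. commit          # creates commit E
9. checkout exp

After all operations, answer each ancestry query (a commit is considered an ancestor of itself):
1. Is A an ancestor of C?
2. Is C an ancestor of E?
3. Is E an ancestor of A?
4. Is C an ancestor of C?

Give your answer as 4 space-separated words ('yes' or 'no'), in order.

After op 1 (branch): HEAD=main@A [exp=A main=A]
After op 2 (commit): HEAD=main@B [exp=A main=B]
After op 3 (branch): HEAD=main@B [exp=A main=B work=B]
After op 4 (reset): HEAD=main@A [exp=A main=A work=B]
After op 5 (checkout): HEAD=work@B [exp=A main=A work=B]
After op 6 (merge): HEAD=work@C [exp=A main=A work=C]
After op 7 (commit): HEAD=work@D [exp=A main=A work=D]
After op 8 (commit): HEAD=work@E [exp=A main=A work=E]
After op 9 (checkout): HEAD=exp@A [exp=A main=A work=E]
ancestors(C) = {A,B,C}; A in? yes
ancestors(E) = {A,B,C,D,E}; C in? yes
ancestors(A) = {A}; E in? no
ancestors(C) = {A,B,C}; C in? yes

Answer: yes yes no yes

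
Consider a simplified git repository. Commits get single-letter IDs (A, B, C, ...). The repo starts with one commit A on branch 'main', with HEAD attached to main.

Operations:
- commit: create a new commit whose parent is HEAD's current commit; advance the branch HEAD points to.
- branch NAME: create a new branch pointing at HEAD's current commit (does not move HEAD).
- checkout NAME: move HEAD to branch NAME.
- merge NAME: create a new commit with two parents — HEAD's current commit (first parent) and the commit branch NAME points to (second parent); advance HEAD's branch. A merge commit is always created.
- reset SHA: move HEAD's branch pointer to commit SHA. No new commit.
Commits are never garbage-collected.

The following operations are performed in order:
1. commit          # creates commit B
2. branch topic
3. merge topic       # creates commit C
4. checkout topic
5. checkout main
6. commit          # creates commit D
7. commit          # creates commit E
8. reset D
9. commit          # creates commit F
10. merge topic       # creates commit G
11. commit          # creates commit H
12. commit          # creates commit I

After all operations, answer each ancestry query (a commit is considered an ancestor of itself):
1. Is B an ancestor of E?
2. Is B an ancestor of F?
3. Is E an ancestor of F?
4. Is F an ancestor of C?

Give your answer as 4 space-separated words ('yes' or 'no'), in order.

Answer: yes yes no no

Derivation:
After op 1 (commit): HEAD=main@B [main=B]
After op 2 (branch): HEAD=main@B [main=B topic=B]
After op 3 (merge): HEAD=main@C [main=C topic=B]
After op 4 (checkout): HEAD=topic@B [main=C topic=B]
After op 5 (checkout): HEAD=main@C [main=C topic=B]
After op 6 (commit): HEAD=main@D [main=D topic=B]
After op 7 (commit): HEAD=main@E [main=E topic=B]
After op 8 (reset): HEAD=main@D [main=D topic=B]
After op 9 (commit): HEAD=main@F [main=F topic=B]
After op 10 (merge): HEAD=main@G [main=G topic=B]
After op 11 (commit): HEAD=main@H [main=H topic=B]
After op 12 (commit): HEAD=main@I [main=I topic=B]
ancestors(E) = {A,B,C,D,E}; B in? yes
ancestors(F) = {A,B,C,D,F}; B in? yes
ancestors(F) = {A,B,C,D,F}; E in? no
ancestors(C) = {A,B,C}; F in? no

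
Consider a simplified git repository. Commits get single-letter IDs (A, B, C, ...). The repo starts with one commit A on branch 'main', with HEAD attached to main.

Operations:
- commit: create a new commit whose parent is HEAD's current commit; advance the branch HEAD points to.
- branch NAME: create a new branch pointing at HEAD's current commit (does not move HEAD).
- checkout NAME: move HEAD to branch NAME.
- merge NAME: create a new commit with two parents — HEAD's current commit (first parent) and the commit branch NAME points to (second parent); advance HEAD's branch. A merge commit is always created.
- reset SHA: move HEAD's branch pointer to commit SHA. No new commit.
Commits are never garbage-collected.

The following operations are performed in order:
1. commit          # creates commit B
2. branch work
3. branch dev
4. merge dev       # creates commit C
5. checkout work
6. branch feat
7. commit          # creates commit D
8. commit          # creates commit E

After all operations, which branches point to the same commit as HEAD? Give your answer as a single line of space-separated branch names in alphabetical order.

After op 1 (commit): HEAD=main@B [main=B]
After op 2 (branch): HEAD=main@B [main=B work=B]
After op 3 (branch): HEAD=main@B [dev=B main=B work=B]
After op 4 (merge): HEAD=main@C [dev=B main=C work=B]
After op 5 (checkout): HEAD=work@B [dev=B main=C work=B]
After op 6 (branch): HEAD=work@B [dev=B feat=B main=C work=B]
After op 7 (commit): HEAD=work@D [dev=B feat=B main=C work=D]
After op 8 (commit): HEAD=work@E [dev=B feat=B main=C work=E]

Answer: work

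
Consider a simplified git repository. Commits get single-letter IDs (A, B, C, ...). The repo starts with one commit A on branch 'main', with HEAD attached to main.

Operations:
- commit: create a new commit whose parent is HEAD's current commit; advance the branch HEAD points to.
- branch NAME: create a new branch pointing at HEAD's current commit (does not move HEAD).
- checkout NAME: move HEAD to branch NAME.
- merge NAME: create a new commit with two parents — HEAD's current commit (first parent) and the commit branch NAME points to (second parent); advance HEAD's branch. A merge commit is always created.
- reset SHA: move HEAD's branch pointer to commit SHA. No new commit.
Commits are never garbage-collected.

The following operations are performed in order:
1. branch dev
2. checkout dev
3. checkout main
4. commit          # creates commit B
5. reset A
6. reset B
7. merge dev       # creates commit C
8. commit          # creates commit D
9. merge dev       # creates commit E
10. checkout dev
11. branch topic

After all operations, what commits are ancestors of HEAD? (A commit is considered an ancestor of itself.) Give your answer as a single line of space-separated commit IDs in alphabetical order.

After op 1 (branch): HEAD=main@A [dev=A main=A]
After op 2 (checkout): HEAD=dev@A [dev=A main=A]
After op 3 (checkout): HEAD=main@A [dev=A main=A]
After op 4 (commit): HEAD=main@B [dev=A main=B]
After op 5 (reset): HEAD=main@A [dev=A main=A]
After op 6 (reset): HEAD=main@B [dev=A main=B]
After op 7 (merge): HEAD=main@C [dev=A main=C]
After op 8 (commit): HEAD=main@D [dev=A main=D]
After op 9 (merge): HEAD=main@E [dev=A main=E]
After op 10 (checkout): HEAD=dev@A [dev=A main=E]
After op 11 (branch): HEAD=dev@A [dev=A main=E topic=A]

Answer: A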